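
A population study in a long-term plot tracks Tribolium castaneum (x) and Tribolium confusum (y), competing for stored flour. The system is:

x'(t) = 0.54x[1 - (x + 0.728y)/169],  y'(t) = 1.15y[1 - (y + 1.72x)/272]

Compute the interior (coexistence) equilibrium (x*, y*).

Setting both brackets to zero gives the nullclines x + 0.728y = 169 and 1.72x + y = 272.
Substituting y = 272 - 1.72x into the first: x(1 - 0.728·1.72) = 169 - 0.728·272.
So x* = -29/-0.252 = 115, and then y* = 272 - 1.72·115 = 74.1.

x* ≈ 115, y* ≈ 74.1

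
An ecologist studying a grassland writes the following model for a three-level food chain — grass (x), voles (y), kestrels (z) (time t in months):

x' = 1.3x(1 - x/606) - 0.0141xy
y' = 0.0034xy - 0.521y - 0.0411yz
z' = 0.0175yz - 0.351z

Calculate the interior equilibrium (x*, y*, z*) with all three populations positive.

From dz/dt = 0: 0.0175y* = 0.351, so y* = 20.1.
From dx/dt = 0: 1.3(1 - x*/606) = 0.0141·20.1, giving x* = 606·(1 - 0.218) = 474.
From dy/dt = 0: 0.0034·474 - 0.521 = 0.0411z*, so z* = 1.09/0.0411 = 26.5.

x* ≈ 474, y* ≈ 20.1, z* ≈ 26.5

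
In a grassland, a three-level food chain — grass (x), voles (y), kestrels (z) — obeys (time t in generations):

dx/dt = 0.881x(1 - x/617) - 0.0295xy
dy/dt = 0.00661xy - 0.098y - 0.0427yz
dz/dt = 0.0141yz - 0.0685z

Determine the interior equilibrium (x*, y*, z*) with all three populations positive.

x* ≈ 517, y* ≈ 4.86, z* ≈ 77.7

From dz/dt = 0: 0.0141y* = 0.0685, so y* = 4.86.
From dx/dt = 0: 0.881(1 - x*/617) = 0.0295·4.86, giving x* = 617·(1 - 0.163) = 517.
From dy/dt = 0: 0.00661·517 - 0.098 = 0.0427z*, so z* = 3.32/0.0427 = 77.7.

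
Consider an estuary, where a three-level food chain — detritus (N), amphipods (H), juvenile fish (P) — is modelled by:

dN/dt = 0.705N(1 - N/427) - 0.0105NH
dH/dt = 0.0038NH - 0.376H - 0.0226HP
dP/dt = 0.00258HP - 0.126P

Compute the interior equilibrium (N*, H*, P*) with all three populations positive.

From dP/dt = 0: 0.00258H* = 0.126, so H* = 48.8.
From dN/dt = 0: 0.705(1 - N*/427) = 0.0105·48.8, giving N* = 427·(1 - 0.727) = 116.
From dH/dt = 0: 0.0038·116 - 0.376 = 0.0226P*, so P* = 0.0664/0.0226 = 2.94.

N* ≈ 116, H* ≈ 48.8, P* ≈ 2.94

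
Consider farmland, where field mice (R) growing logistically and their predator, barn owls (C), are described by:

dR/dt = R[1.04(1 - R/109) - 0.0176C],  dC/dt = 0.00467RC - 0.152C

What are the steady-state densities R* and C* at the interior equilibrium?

R* ≈ 32.5, C* ≈ 41.4

From dC/dt = 0 with C > 0: 0.00467R* = 0.152, so R* = 32.5.
Substitute into dR/dt = 0: 1.04(1 - 32.5/109) = 0.0176C*.
The bracket is 0.701, giving C* = 0.729/0.0176 = 41.4.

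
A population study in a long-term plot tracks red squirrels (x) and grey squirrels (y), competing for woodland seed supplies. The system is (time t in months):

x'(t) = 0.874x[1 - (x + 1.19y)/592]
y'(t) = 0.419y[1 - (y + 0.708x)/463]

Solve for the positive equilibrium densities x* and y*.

x* ≈ 261, y* ≈ 279

Setting both brackets to zero gives the nullclines x + 1.19y = 592 and 0.708x + y = 463.
Substituting y = 463 - 0.708x into the first: x(1 - 1.19·0.708) = 592 - 1.19·463.
So x* = 41/0.157 = 261, and then y* = 463 - 0.708·261 = 279.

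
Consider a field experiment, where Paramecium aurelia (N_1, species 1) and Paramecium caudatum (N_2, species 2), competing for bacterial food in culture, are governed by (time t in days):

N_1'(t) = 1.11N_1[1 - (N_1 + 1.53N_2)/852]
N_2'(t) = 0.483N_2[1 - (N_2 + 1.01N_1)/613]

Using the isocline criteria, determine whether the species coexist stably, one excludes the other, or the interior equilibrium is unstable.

unstable coexistence (outcome depends on initial conditions)

Compare the nullcline intercepts: K1/α12 = 852/1.53 = 557 < K2 = 613; K2/α21 = 613/1.01 = 607 < K1 = 852.
Since both are reversed, neither can invade when rare; the interior point is a saddle.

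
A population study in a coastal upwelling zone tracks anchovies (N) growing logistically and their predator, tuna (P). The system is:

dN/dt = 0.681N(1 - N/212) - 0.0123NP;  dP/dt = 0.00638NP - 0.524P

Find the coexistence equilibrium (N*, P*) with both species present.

N* ≈ 82.1, P* ≈ 33.9

From dP/dt = 0 with P > 0: 0.00638N* = 0.524, so N* = 82.1.
Substitute into dN/dt = 0: 0.681(1 - 82.1/212) = 0.0123P*.
The bracket is 0.613, giving P* = 0.417/0.0123 = 33.9.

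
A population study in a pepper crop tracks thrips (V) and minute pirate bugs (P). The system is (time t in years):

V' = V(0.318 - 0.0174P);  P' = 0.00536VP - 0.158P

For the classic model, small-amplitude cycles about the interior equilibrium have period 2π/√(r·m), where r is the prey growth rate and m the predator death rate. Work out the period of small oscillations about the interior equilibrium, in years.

T ≈ 28 years

Here r = 0.318 and m = 0.158, so r·m = 0.0502.
ω = √0.0502 = 0.224 per year, hence T = 2π/ω ≈ 28 years.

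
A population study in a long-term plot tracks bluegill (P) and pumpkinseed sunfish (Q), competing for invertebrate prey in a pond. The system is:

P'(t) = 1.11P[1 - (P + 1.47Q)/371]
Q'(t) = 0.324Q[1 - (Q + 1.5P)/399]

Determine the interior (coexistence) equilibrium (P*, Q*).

P* ≈ 179, Q* ≈ 131

Setting both brackets to zero gives the nullclines P + 1.47Q = 371 and 1.5P + Q = 399.
Substituting Q = 399 - 1.5P into the first: P(1 - 1.47·1.5) = 371 - 1.47·399.
So P* = -216/-1.21 = 179, and then Q* = 399 - 1.5·179 = 131.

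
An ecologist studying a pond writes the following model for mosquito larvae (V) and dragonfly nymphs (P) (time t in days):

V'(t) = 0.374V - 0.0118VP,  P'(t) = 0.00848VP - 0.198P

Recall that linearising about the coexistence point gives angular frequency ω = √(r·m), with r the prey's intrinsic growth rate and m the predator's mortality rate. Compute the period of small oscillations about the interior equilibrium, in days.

Here r = 0.374 and m = 0.198, so r·m = 0.0741.
ω = √0.0741 = 0.272 per day, hence T = 2π/ω ≈ 23.1 days.

T ≈ 23.1 days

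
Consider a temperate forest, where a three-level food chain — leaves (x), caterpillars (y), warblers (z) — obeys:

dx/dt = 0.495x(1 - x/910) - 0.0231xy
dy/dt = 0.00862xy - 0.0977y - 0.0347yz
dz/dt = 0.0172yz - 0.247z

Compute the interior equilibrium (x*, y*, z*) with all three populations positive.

From dz/dt = 0: 0.0172y* = 0.247, so y* = 14.4.
From dx/dt = 0: 0.495(1 - x*/910) = 0.0231·14.4, giving x* = 910·(1 - 0.67) = 300.
From dy/dt = 0: 0.00862·300 - 0.0977 = 0.0347z*, so z* = 2.49/0.0347 = 71.7.

x* ≈ 300, y* ≈ 14.4, z* ≈ 71.7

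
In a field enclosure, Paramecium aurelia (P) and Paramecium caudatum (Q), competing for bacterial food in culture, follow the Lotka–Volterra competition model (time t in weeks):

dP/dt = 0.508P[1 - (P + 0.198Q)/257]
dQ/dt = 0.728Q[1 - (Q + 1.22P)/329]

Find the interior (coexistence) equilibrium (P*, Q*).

Setting both brackets to zero gives the nullclines P + 0.198Q = 257 and 1.22P + Q = 329.
Substituting Q = 329 - 1.22P into the first: P(1 - 0.198·1.22) = 257 - 0.198·329.
So P* = 192/0.758 = 253, and then Q* = 329 - 1.22·253 = 20.4.

P* ≈ 253, Q* ≈ 20.4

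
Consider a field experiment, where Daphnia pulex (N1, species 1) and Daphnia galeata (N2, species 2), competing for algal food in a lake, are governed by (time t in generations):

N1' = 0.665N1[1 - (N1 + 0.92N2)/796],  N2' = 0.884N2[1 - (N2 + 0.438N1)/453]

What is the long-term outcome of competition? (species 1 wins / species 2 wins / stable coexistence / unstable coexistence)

stable coexistence

Compare the nullcline intercepts: K1/α12 = 796/0.92 = 865 > K2 = 453; K2/α21 = 453/0.438 = 1030 > K1 = 796.
Since both inequalities hold, each species can invade when rare, so the interior equilibrium is stable.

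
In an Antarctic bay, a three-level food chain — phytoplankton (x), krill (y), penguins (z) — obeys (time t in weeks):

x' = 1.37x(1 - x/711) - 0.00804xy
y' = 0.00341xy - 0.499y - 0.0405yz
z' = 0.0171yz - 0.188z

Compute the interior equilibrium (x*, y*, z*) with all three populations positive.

From dz/dt = 0: 0.0171y* = 0.188, so y* = 11.
From dx/dt = 0: 1.37(1 - x*/711) = 0.00804·11, giving x* = 711·(1 - 0.0645) = 665.
From dy/dt = 0: 0.00341·665 - 0.499 = 0.0405z*, so z* = 1.77/0.0405 = 43.7.

x* ≈ 665, y* ≈ 11, z* ≈ 43.7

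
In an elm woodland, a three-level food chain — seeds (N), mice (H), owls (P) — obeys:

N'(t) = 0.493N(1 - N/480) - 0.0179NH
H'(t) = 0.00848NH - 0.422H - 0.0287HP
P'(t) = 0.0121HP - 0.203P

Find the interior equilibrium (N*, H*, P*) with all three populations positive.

From dP/dt = 0: 0.0121H* = 0.203, so H* = 16.8.
From dN/dt = 0: 0.493(1 - N*/480) = 0.0179·16.8, giving N* = 480·(1 - 0.609) = 188.
From dH/dt = 0: 0.00848·188 - 0.422 = 0.0287P*, so P* = 1.17/0.0287 = 40.7.

N* ≈ 188, H* ≈ 16.8, P* ≈ 40.7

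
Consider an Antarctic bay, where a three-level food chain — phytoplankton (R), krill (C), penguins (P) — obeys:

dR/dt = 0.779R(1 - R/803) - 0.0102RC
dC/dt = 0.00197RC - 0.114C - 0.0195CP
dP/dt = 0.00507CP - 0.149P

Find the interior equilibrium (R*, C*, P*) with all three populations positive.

R* ≈ 494, C* ≈ 29.4, P* ≈ 44.1

From dP/dt = 0: 0.00507C* = 0.149, so C* = 29.4.
From dR/dt = 0: 0.779(1 - R*/803) = 0.0102·29.4, giving R* = 803·(1 - 0.385) = 494.
From dC/dt = 0: 0.00197·494 - 0.114 = 0.0195P*, so P* = 0.859/0.0195 = 44.1.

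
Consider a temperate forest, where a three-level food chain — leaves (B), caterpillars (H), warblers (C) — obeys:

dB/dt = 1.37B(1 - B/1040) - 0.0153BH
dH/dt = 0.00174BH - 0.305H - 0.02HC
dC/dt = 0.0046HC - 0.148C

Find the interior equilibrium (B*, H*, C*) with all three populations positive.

From dC/dt = 0: 0.0046H* = 0.148, so H* = 32.2.
From dB/dt = 0: 1.37(1 - B*/1040) = 0.0153·32.2, giving B* = 1040·(1 - 0.359) = 666.
From dH/dt = 0: 0.00174·666 - 0.305 = 0.02C*, so C* = 0.854/0.02 = 42.7.

B* ≈ 666, H* ≈ 32.2, C* ≈ 42.7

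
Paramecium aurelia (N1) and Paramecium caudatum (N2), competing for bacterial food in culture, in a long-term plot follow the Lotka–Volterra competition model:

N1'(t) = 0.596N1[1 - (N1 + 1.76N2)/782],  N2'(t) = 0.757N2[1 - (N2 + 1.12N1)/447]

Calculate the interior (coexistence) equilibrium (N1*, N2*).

N1* ≈ 4.86, N2* ≈ 442

Setting both brackets to zero gives the nullclines N1 + 1.76N2 = 782 and 1.12N1 + N2 = 447.
Substituting N2 = 447 - 1.12N1 into the first: N1(1 - 1.76·1.12) = 782 - 1.76·447.
So N1* = -4.72/-0.971 = 4.86, and then N2* = 447 - 1.12·4.86 = 442.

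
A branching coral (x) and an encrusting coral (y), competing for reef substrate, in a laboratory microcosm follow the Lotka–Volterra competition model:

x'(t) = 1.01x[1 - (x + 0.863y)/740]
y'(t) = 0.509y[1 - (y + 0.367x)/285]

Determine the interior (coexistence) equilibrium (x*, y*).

Setting both brackets to zero gives the nullclines x + 0.863y = 740 and 0.367x + y = 285.
Substituting y = 285 - 0.367x into the first: x(1 - 0.863·0.367) = 740 - 0.863·285.
So x* = 494/0.683 = 723, and then y* = 285 - 0.367·723 = 19.6.

x* ≈ 723, y* ≈ 19.6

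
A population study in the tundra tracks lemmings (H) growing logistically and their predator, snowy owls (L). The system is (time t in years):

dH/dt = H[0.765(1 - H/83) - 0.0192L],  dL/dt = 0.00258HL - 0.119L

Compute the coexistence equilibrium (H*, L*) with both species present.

From dL/dt = 0 with L > 0: 0.00258H* = 0.119, so H* = 46.1.
Substitute into dH/dt = 0: 0.765(1 - 46.1/83) = 0.0192L*.
The bracket is 0.444, giving L* = 0.34/0.0192 = 17.7.

H* ≈ 46.1, L* ≈ 17.7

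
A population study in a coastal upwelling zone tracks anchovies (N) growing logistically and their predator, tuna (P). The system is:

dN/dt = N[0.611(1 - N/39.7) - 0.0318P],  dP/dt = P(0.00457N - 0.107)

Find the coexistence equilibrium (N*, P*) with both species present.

N* ≈ 23.4, P* ≈ 7.88

From dP/dt = 0 with P > 0: 0.00457N* = 0.107, so N* = 23.4.
Substitute into dN/dt = 0: 0.611(1 - 23.4/39.7) = 0.0318P*.
The bracket is 0.41, giving P* = 0.251/0.0318 = 7.88.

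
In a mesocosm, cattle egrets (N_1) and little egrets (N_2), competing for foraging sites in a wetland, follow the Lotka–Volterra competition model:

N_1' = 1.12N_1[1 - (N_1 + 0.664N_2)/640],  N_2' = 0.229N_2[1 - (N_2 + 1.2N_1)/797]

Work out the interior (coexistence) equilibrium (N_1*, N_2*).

Setting both brackets to zero gives the nullclines N_1 + 0.664N_2 = 640 and 1.2N_1 + N_2 = 797.
Substituting N_2 = 797 - 1.2N_1 into the first: N_1(1 - 0.664·1.2) = 640 - 0.664·797.
So N_1* = 111/0.203 = 545, and then N_2* = 797 - 1.2·545 = 143.

N_1* ≈ 545, N_2* ≈ 143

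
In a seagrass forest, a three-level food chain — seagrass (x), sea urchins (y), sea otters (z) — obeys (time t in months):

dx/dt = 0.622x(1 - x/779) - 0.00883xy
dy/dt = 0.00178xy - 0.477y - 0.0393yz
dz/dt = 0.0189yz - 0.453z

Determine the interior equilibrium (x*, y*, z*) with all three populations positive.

From dz/dt = 0: 0.0189y* = 0.453, so y* = 24.
From dx/dt = 0: 0.622(1 - x*/779) = 0.00883·24, giving x* = 779·(1 - 0.34) = 514.
From dy/dt = 0: 0.00178·514 - 0.477 = 0.0393z*, so z* = 0.438/0.0393 = 11.1.

x* ≈ 514, y* ≈ 24, z* ≈ 11.1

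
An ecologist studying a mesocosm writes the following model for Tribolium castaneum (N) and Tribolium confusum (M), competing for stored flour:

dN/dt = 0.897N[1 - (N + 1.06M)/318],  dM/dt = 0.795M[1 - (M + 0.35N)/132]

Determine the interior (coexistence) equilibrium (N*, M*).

N* ≈ 283, M* ≈ 32.9

Setting both brackets to zero gives the nullclines N + 1.06M = 318 and 0.35N + M = 132.
Substituting M = 132 - 0.35N into the first: N(1 - 1.06·0.35) = 318 - 1.06·132.
So N* = 178/0.629 = 283, and then M* = 132 - 0.35·283 = 32.9.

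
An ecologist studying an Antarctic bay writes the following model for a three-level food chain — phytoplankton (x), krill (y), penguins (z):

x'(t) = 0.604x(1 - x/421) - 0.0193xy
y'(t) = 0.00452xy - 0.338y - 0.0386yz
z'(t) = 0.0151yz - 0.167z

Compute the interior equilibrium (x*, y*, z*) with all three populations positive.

x* ≈ 272, y* ≈ 11.1, z* ≈ 23.1

From dz/dt = 0: 0.0151y* = 0.167, so y* = 11.1.
From dx/dt = 0: 0.604(1 - x*/421) = 0.0193·11.1, giving x* = 421·(1 - 0.353) = 272.
From dy/dt = 0: 0.00452·272 - 0.338 = 0.0386z*, so z* = 0.892/0.0386 = 23.1.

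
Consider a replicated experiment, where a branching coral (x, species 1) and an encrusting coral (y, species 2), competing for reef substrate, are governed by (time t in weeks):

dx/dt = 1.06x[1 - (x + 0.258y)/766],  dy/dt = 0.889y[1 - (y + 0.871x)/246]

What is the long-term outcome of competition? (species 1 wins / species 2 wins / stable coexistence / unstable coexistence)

Compare the nullcline intercepts: K1/α12 = 766/0.258 = 2970 > K2 = 246; K2/α21 = 246/0.871 = 282 < K1 = 766.
Since the inequalities point opposite ways, species 1 can invade but species 2 cannot.

species 1 excludes species 2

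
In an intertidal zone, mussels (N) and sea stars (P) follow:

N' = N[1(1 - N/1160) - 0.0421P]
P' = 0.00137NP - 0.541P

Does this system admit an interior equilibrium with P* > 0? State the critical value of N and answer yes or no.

The predator equation gives dP/dt > 0 only when N > 0.541/0.00137 = 395.
Without the predator, N → K = 1160. Since 1160 > 395, the predator can invade and persist.

Threshold N = 395; K > 395, so yes, the predator persists.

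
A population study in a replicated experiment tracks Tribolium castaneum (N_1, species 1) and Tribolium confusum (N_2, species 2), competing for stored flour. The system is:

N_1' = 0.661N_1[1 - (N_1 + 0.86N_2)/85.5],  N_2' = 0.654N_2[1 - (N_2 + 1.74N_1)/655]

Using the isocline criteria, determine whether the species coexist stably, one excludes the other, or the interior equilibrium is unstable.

species 2 excludes species 1

Compare the nullcline intercepts: K1/α12 = 85.5/0.86 = 99.4 < K2 = 655; K2/α21 = 655/1.74 = 376 > K1 = 85.5.
Since the inequalities point opposite ways, species 2 can invade but species 1 cannot.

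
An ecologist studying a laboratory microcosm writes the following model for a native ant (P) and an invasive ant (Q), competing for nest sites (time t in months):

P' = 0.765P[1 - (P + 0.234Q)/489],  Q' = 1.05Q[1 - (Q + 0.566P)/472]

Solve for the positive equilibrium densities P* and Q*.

P* ≈ 436, Q* ≈ 225

Setting both brackets to zero gives the nullclines P + 0.234Q = 489 and 0.566P + Q = 472.
Substituting Q = 472 - 0.566P into the first: P(1 - 0.234·0.566) = 489 - 0.234·472.
So P* = 379/0.868 = 436, and then Q* = 472 - 0.566·436 = 225.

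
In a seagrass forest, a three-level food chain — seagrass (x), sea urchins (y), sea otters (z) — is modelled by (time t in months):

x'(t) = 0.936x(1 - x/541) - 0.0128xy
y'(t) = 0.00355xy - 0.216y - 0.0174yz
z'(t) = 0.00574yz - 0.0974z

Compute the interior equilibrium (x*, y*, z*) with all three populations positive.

x* ≈ 415, y* ≈ 17, z* ≈ 72.3

From dz/dt = 0: 0.00574y* = 0.0974, so y* = 17.
From dx/dt = 0: 0.936(1 - x*/541) = 0.0128·17, giving x* = 541·(1 - 0.232) = 415.
From dy/dt = 0: 0.00355·415 - 0.216 = 0.0174z*, so z* = 1.26/0.0174 = 72.3.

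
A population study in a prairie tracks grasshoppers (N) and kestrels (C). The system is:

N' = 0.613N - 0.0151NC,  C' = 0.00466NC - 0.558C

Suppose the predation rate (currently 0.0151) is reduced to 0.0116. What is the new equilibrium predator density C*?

At the interior fixed point, setting dN/dt = 0 with N > 0 fixes C* = (prey growth rate)/(NC coefficient) — independent of the other coefficients.
With the change, C* = 0.613/0.0116 = 52.8; it rises from 40.6.

C* ≈ 52.8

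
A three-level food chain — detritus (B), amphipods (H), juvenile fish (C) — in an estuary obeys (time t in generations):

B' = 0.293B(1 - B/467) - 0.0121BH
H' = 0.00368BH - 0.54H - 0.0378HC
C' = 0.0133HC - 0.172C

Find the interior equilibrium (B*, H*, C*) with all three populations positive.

B* ≈ 218, H* ≈ 12.9, C* ≈ 6.9

From dC/dt = 0: 0.0133H* = 0.172, so H* = 12.9.
From dB/dt = 0: 0.293(1 - B*/467) = 0.0121·12.9, giving B* = 467·(1 - 0.534) = 218.
From dH/dt = 0: 0.00368·218 - 0.54 = 0.0378C*, so C* = 0.261/0.0378 = 6.9.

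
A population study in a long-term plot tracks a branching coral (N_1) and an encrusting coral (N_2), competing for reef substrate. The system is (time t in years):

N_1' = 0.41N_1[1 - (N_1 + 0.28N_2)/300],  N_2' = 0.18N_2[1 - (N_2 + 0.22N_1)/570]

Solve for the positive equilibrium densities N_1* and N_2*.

N_1* ≈ 150, N_2* ≈ 537

Setting both brackets to zero gives the nullclines N_1 + 0.28N_2 = 300 and 0.22N_1 + N_2 = 570.
Substituting N_2 = 570 - 0.22N_1 into the first: N_1(1 - 0.28·0.22) = 300 - 0.28·570.
So N_1* = 140/0.938 = 150, and then N_2* = 570 - 0.22·150 = 537.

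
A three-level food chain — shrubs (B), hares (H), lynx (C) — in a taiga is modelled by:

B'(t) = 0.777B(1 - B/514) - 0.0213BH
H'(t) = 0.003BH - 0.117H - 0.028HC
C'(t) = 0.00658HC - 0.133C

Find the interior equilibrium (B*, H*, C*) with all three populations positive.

From dC/dt = 0: 0.00658H* = 0.133, so H* = 20.2.
From dB/dt = 0: 0.777(1 - B*/514) = 0.0213·20.2, giving B* = 514·(1 - 0.554) = 229.
From dH/dt = 0: 0.003·229 - 0.117 = 0.028C*, so C* = 0.571/0.028 = 20.4.

B* ≈ 229, H* ≈ 20.2, C* ≈ 20.4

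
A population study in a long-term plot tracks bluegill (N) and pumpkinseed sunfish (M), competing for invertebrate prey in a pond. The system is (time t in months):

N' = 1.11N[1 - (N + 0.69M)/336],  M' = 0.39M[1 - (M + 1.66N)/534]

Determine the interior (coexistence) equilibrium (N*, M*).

N* ≈ 223, M* ≈ 163

Setting both brackets to zero gives the nullclines N + 0.69M = 336 and 1.66N + M = 534.
Substituting M = 534 - 1.66N into the first: N(1 - 0.69·1.66) = 336 - 0.69·534.
So N* = -32.5/-0.145 = 223, and then M* = 534 - 1.66·223 = 163.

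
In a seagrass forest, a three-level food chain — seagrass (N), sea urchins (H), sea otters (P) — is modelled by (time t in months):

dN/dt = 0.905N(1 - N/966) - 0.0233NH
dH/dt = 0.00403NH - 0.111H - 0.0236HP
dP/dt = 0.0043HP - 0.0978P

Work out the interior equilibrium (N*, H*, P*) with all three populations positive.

From dP/dt = 0: 0.0043H* = 0.0978, so H* = 22.7.
From dN/dt = 0: 0.905(1 - N*/966) = 0.0233·22.7, giving N* = 966·(1 - 0.586) = 400.
From dH/dt = 0: 0.00403·400 - 0.111 = 0.0236P*, so P* = 1.5/0.0236 = 63.7.

N* ≈ 400, H* ≈ 22.7, P* ≈ 63.7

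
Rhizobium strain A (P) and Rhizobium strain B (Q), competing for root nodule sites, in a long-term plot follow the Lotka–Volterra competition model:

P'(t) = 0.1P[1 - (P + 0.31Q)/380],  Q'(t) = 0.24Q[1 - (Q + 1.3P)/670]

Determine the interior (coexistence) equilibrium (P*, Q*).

P* ≈ 289, Q* ≈ 295

Setting both brackets to zero gives the nullclines P + 0.31Q = 380 and 1.3P + Q = 670.
Substituting Q = 670 - 1.3P into the first: P(1 - 0.31·1.3) = 380 - 0.31·670.
So P* = 172/0.597 = 289, and then Q* = 670 - 1.3·289 = 295.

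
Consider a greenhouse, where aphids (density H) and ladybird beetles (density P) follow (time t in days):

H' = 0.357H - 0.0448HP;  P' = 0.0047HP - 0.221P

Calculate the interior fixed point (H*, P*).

H* ≈ 47, P* ≈ 7.97

Set dP/dt = 0 with P > 0: 0.0047H - 0.221 = 0, so H* = 0.221/0.0047 = 47.
Set dH/dt = 0 with H > 0: 0.357 - 0.0448P = 0, so P* = 0.357/0.0448 = 7.97.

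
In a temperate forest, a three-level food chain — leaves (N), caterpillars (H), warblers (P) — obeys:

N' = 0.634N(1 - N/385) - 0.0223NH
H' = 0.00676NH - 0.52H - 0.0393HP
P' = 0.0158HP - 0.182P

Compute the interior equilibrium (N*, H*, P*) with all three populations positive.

N* ≈ 229, H* ≈ 11.5, P* ≈ 26.2

From dP/dt = 0: 0.0158H* = 0.182, so H* = 11.5.
From dN/dt = 0: 0.634(1 - N*/385) = 0.0223·11.5, giving N* = 385·(1 - 0.405) = 229.
From dH/dt = 0: 0.00676·229 - 0.52 = 0.0393P*, so P* = 1.03/0.0393 = 26.2.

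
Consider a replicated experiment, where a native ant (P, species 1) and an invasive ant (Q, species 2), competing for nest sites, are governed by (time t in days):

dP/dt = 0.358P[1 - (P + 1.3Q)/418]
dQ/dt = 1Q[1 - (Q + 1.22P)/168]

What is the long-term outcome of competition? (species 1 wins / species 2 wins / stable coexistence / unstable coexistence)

species 1 excludes species 2

Compare the nullcline intercepts: K1/α12 = 418/1.3 = 322 > K2 = 168; K2/α21 = 168/1.22 = 138 < K1 = 418.
Since the inequalities point opposite ways, species 1 can invade but species 2 cannot.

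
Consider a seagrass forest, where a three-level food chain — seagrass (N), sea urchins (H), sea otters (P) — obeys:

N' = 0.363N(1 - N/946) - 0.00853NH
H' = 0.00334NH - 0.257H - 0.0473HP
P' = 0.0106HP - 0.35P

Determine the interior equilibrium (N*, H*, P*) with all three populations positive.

N* ≈ 212, H* ≈ 33, P* ≈ 9.54

From dP/dt = 0: 0.0106H* = 0.35, so H* = 33.
From dN/dt = 0: 0.363(1 - N*/946) = 0.00853·33, giving N* = 946·(1 - 0.776) = 212.
From dH/dt = 0: 0.00334·212 - 0.257 = 0.0473P*, so P* = 0.451/0.0473 = 9.54.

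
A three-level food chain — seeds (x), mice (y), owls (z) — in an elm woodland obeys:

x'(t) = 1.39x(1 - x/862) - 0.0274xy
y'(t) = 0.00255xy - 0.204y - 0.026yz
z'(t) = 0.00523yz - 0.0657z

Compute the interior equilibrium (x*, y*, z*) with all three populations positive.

x* ≈ 649, y* ≈ 12.6, z* ≈ 55.8

From dz/dt = 0: 0.00523y* = 0.0657, so y* = 12.6.
From dx/dt = 0: 1.39(1 - x*/862) = 0.0274·12.6, giving x* = 862·(1 - 0.248) = 649.
From dy/dt = 0: 0.00255·649 - 0.204 = 0.026z*, so z* = 1.45/0.026 = 55.8.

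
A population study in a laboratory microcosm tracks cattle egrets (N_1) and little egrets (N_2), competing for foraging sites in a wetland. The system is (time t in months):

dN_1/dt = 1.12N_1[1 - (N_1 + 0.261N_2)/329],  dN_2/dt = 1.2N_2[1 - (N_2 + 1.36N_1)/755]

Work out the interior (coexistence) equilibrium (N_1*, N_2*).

Setting both brackets to zero gives the nullclines N_1 + 0.261N_2 = 329 and 1.36N_1 + N_2 = 755.
Substituting N_2 = 755 - 1.36N_1 into the first: N_1(1 - 0.261·1.36) = 329 - 0.261·755.
So N_1* = 132/0.645 = 205, and then N_2* = 755 - 1.36·205 = 477.

N_1* ≈ 205, N_2* ≈ 477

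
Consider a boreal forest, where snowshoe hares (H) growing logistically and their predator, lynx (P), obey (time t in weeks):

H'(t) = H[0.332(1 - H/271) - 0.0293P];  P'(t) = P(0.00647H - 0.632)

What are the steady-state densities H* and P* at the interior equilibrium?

H* ≈ 97.7, P* ≈ 7.25

From dP/dt = 0 with P > 0: 0.00647H* = 0.632, so H* = 97.7.
Substitute into dH/dt = 0: 0.332(1 - 97.7/271) = 0.0293P*.
The bracket is 0.64, giving P* = 0.212/0.0293 = 7.25.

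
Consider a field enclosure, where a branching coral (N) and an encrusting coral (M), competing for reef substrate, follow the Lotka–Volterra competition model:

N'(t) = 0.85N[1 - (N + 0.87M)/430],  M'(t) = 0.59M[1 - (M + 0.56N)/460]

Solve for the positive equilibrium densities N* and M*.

N* ≈ 58.1, M* ≈ 427

Setting both brackets to zero gives the nullclines N + 0.87M = 430 and 0.56N + M = 460.
Substituting M = 460 - 0.56N into the first: N(1 - 0.87·0.56) = 430 - 0.87·460.
So N* = 29.8/0.513 = 58.1, and then M* = 460 - 0.56·58.1 = 427.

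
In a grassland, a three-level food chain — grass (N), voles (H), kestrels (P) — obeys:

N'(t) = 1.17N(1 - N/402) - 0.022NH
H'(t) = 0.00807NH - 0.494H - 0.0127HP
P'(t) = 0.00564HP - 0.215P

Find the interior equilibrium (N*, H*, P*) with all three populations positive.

From dP/dt = 0: 0.00564H* = 0.215, so H* = 38.1.
From dN/dt = 0: 1.17(1 - N*/402) = 0.022·38.1, giving N* = 402·(1 - 0.717) = 114.
From dH/dt = 0: 0.00807·114 - 0.494 = 0.0127P*, so P* = 0.425/0.0127 = 33.4.

N* ≈ 114, H* ≈ 38.1, P* ≈ 33.4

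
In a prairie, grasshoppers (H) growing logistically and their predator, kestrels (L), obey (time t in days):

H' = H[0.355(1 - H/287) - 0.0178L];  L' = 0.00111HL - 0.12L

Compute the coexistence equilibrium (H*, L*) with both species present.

From dL/dt = 0 with L > 0: 0.00111H* = 0.12, so H* = 108.
Substitute into dH/dt = 0: 0.355(1 - 108/287) = 0.0178L*.
The bracket is 0.623, giving L* = 0.221/0.0178 = 12.4.

H* ≈ 108, L* ≈ 12.4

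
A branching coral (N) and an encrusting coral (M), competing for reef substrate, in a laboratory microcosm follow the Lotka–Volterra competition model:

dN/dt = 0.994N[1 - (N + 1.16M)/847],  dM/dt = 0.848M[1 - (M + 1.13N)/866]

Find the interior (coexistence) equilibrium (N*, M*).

Setting both brackets to zero gives the nullclines N + 1.16M = 847 and 1.13N + M = 866.
Substituting M = 866 - 1.13N into the first: N(1 - 1.16·1.13) = 847 - 1.16·866.
So N* = -158/-0.311 = 507, and then M* = 866 - 1.13·507 = 293.

N* ≈ 507, M* ≈ 293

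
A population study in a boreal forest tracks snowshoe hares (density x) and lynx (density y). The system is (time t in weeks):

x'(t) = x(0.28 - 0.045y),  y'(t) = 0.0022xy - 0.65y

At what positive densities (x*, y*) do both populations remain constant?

x* ≈ 295, y* ≈ 6.22

Set dy/dt = 0 with y > 0: 0.0022x - 0.65 = 0, so x* = 0.65/0.0022 = 295.
Set dx/dt = 0 with x > 0: 0.28 - 0.045y = 0, so y* = 0.28/0.045 = 6.22.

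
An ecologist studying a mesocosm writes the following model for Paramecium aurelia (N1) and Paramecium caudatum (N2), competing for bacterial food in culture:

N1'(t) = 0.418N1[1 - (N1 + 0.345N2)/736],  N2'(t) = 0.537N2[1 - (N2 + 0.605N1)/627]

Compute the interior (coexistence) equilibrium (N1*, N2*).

N1* ≈ 657, N2* ≈ 230

Setting both brackets to zero gives the nullclines N1 + 0.345N2 = 736 and 0.605N1 + N2 = 627.
Substituting N2 = 627 - 0.605N1 into the first: N1(1 - 0.345·0.605) = 736 - 0.345·627.
So N1* = 520/0.791 = 657, and then N2* = 627 - 0.605·657 = 230.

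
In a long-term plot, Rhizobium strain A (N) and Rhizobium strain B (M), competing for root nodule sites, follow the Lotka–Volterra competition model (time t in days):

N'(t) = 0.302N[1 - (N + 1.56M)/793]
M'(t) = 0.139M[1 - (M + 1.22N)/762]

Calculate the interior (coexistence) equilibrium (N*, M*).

N* ≈ 438, M* ≈ 227

Setting both brackets to zero gives the nullclines N + 1.56M = 793 and 1.22N + M = 762.
Substituting M = 762 - 1.22N into the first: N(1 - 1.56·1.22) = 793 - 1.56·762.
So N* = -396/-0.903 = 438, and then M* = 762 - 1.22·438 = 227.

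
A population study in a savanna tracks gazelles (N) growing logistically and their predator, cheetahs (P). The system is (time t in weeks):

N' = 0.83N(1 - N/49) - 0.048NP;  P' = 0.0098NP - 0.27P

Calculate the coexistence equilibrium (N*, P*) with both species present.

N* ≈ 27.6, P* ≈ 7.57

From dP/dt = 0 with P > 0: 0.0098N* = 0.27, so N* = 27.6.
Substitute into dN/dt = 0: 0.83(1 - 27.6/49) = 0.048P*.
The bracket is 0.438, giving P* = 0.363/0.048 = 7.57.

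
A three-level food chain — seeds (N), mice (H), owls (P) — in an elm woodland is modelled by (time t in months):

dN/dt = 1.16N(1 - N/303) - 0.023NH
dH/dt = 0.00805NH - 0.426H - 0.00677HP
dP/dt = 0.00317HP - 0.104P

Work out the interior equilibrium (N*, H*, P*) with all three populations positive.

From dP/dt = 0: 0.00317H* = 0.104, so H* = 32.8.
From dN/dt = 0: 1.16(1 - N*/303) = 0.023·32.8, giving N* = 303·(1 - 0.65) = 106.
From dH/dt = 0: 0.00805·106 - 0.426 = 0.00677P*, so P* = 0.426/0.00677 = 63.

N* ≈ 106, H* ≈ 32.8, P* ≈ 63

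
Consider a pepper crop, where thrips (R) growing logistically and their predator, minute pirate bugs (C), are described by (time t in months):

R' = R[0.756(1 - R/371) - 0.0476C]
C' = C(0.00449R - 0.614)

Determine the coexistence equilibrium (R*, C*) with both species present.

From dC/dt = 0 with C > 0: 0.00449R* = 0.614, so R* = 137.
Substitute into dR/dt = 0: 0.756(1 - 137/371) = 0.0476C*.
The bracket is 0.631, giving C* = 0.477/0.0476 = 10.

R* ≈ 137, C* ≈ 10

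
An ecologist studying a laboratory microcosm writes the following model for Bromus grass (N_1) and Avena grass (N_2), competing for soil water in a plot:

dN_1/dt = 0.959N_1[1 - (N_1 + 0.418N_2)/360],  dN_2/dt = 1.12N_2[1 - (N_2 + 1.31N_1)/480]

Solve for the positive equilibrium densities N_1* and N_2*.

N_1* ≈ 352, N_2* ≈ 18.6

Setting both brackets to zero gives the nullclines N_1 + 0.418N_2 = 360 and 1.31N_1 + N_2 = 480.
Substituting N_2 = 480 - 1.31N_1 into the first: N_1(1 - 0.418·1.31) = 360 - 0.418·480.
So N_1* = 159/0.452 = 352, and then N_2* = 480 - 1.31·352 = 18.6.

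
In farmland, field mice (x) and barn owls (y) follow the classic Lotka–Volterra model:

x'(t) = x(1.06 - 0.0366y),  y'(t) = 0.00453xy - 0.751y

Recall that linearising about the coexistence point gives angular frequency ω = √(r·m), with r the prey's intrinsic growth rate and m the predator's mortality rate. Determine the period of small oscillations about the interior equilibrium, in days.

T ≈ 7.04 days

Here r = 1.06 and m = 0.751, so r·m = 0.796.
ω = √0.796 = 0.892 per day, hence T = 2π/ω ≈ 7.04 days.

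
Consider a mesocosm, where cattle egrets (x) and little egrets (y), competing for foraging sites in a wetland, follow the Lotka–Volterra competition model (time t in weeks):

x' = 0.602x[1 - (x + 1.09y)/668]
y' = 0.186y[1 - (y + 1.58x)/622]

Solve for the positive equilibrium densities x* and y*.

Setting both brackets to zero gives the nullclines x + 1.09y = 668 and 1.58x + y = 622.
Substituting y = 622 - 1.58x into the first: x(1 - 1.09·1.58) = 668 - 1.09·622.
So x* = -9.98/-0.722 = 13.8, and then y* = 622 - 1.58·13.8 = 600.

x* ≈ 13.8, y* ≈ 600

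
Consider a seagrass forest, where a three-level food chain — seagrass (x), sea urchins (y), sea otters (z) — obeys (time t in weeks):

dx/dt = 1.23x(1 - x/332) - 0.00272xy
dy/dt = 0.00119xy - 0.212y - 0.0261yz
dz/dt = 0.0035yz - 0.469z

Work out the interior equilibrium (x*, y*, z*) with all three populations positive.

x* ≈ 234, y* ≈ 134, z* ≈ 2.53

From dz/dt = 0: 0.0035y* = 0.469, so y* = 134.
From dx/dt = 0: 1.23(1 - x*/332) = 0.00272·134, giving x* = 332·(1 - 0.296) = 234.
From dy/dt = 0: 0.00119·234 - 0.212 = 0.0261z*, so z* = 0.066/0.0261 = 2.53.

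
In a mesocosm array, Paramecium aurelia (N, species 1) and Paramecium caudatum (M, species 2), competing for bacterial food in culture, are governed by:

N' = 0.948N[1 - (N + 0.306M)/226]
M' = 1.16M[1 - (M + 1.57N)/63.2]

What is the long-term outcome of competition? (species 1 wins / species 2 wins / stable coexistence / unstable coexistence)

species 1 excludes species 2

Compare the nullcline intercepts: K1/α12 = 226/0.306 = 739 > K2 = 63.2; K2/α21 = 63.2/1.57 = 40.3 < K1 = 226.
Since the inequalities point opposite ways, species 1 can invade but species 2 cannot.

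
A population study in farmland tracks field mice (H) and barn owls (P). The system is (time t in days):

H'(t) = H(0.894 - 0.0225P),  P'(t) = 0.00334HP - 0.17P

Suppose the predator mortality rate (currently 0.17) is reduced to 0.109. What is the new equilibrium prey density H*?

H* ≈ 32.6

At the interior fixed point, setting dP/dt = 0 with P > 0 fixes H* = (predator death rate)/(HP coefficient) — independent of the other coefficients.
With the change, H* = 0.109/0.00334 = 32.6; it falls from 50.9.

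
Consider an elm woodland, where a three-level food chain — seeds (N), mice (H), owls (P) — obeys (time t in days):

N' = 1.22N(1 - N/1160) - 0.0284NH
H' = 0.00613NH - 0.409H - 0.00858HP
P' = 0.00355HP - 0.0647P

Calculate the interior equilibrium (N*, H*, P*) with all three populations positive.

From dP/dt = 0: 0.00355H* = 0.0647, so H* = 18.2.
From dN/dt = 0: 1.22(1 - N*/1160) = 0.0284·18.2, giving N* = 1160·(1 - 0.424) = 668.
From dH/dt = 0: 0.00613·668 - 0.409 = 0.00858P*, so P* = 3.68/0.00858 = 429.

N* ≈ 668, H* ≈ 18.2, P* ≈ 429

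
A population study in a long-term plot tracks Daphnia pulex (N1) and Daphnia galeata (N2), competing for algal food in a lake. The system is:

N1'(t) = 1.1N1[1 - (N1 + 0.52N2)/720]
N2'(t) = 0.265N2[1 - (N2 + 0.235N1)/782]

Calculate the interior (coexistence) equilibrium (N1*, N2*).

N1* ≈ 357, N2* ≈ 698

Setting both brackets to zero gives the nullclines N1 + 0.52N2 = 720 and 0.235N1 + N2 = 782.
Substituting N2 = 782 - 0.235N1 into the first: N1(1 - 0.52·0.235) = 720 - 0.52·782.
So N1* = 313/0.878 = 357, and then N2* = 782 - 0.235·357 = 698.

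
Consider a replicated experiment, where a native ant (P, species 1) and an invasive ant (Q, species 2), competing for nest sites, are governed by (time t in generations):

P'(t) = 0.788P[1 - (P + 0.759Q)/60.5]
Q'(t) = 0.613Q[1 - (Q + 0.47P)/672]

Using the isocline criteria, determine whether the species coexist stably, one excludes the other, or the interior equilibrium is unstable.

Compare the nullcline intercepts: K1/α12 = 60.5/0.759 = 79.7 < K2 = 672; K2/α21 = 672/0.47 = 1430 > K1 = 60.5.
Since the inequalities point opposite ways, species 2 can invade but species 1 cannot.

species 2 excludes species 1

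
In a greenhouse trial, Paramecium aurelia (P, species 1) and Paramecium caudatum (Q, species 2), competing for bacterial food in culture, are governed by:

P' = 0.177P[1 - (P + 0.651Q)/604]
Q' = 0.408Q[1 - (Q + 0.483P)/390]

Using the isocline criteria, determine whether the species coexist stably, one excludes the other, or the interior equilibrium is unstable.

stable coexistence

Compare the nullcline intercepts: K1/α12 = 604/0.651 = 928 > K2 = 390; K2/α21 = 390/0.483 = 807 > K1 = 604.
Since both inequalities hold, each species can invade when rare, so the interior equilibrium is stable.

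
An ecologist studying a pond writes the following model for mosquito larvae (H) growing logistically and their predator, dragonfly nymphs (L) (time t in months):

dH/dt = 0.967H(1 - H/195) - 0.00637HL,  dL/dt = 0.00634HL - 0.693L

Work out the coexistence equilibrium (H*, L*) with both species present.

From dL/dt = 0 with L > 0: 0.00634H* = 0.693, so H* = 109.
Substitute into dH/dt = 0: 0.967(1 - 109/195) = 0.00637L*.
The bracket is 0.439, giving L* = 0.425/0.00637 = 66.7.

H* ≈ 109, L* ≈ 66.7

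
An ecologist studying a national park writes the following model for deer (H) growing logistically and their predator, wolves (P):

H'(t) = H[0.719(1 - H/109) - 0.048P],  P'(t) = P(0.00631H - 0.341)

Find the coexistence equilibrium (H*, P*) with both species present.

From dP/dt = 0 with P > 0: 0.00631H* = 0.341, so H* = 54.
Substitute into dH/dt = 0: 0.719(1 - 54/109) = 0.048P*.
The bracket is 0.504, giving P* = 0.363/0.048 = 7.55.

H* ≈ 54, P* ≈ 7.55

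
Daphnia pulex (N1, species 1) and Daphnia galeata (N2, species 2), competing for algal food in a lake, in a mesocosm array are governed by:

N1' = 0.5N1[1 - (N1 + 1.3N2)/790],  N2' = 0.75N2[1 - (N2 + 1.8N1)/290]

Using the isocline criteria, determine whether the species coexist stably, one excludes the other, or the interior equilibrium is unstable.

Compare the nullcline intercepts: K1/α12 = 790/1.3 = 608 > K2 = 290; K2/α21 = 290/1.8 = 161 < K1 = 790.
Since the inequalities point opposite ways, species 1 can invade but species 2 cannot.

species 1 excludes species 2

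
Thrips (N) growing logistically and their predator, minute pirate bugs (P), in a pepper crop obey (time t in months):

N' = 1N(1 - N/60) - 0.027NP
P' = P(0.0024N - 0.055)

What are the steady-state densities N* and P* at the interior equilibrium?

From dP/dt = 0 with P > 0: 0.0024N* = 0.055, so N* = 22.9.
Substitute into dN/dt = 0: 1(1 - 22.9/60) = 0.027P*.
The bracket is 0.618, giving P* = 0.618/0.027 = 22.9.

N* ≈ 22.9, P* ≈ 22.9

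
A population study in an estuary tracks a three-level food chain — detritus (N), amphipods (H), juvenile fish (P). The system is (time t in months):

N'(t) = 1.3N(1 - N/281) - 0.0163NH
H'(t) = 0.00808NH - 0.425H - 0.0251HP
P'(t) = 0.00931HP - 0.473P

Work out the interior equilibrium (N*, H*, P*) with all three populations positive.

N* ≈ 102, H* ≈ 50.8, P* ≈ 15.9

From dP/dt = 0: 0.00931H* = 0.473, so H* = 50.8.
From dN/dt = 0: 1.3(1 - N*/281) = 0.0163·50.8, giving N* = 281·(1 - 0.637) = 102.
From dH/dt = 0: 0.00808·102 - 0.425 = 0.0251P*, so P* = 0.399/0.0251 = 15.9.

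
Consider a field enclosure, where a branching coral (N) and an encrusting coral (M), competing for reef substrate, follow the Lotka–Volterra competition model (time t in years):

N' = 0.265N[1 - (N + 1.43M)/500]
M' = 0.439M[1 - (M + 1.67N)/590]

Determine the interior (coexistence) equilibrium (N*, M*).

Setting both brackets to zero gives the nullclines N + 1.43M = 500 and 1.67N + M = 590.
Substituting M = 590 - 1.67N into the first: N(1 - 1.43·1.67) = 500 - 1.43·590.
So N* = -344/-1.39 = 248, and then M* = 590 - 1.67·248 = 177.

N* ≈ 248, M* ≈ 177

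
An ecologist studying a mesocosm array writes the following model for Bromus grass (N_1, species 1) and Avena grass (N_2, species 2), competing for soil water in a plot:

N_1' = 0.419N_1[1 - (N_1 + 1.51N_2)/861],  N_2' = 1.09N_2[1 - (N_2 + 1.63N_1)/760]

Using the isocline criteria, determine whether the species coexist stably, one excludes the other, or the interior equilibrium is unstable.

Compare the nullcline intercepts: K1/α12 = 861/1.51 = 570 < K2 = 760; K2/α21 = 760/1.63 = 466 < K1 = 861.
Since both are reversed, neither can invade when rare; the interior point is a saddle.

unstable coexistence (outcome depends on initial conditions)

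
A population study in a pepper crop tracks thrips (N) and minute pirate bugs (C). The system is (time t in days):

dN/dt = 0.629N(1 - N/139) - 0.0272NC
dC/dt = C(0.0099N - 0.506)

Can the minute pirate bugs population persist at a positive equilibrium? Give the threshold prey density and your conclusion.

Threshold N = 51.1; K > 51.1, so yes, the predator persists.

The predator equation gives dC/dt > 0 only when N > 0.506/0.0099 = 51.1.
Without the predator, N → K = 139. Since 139 > 51.1, the predator can invade and persist.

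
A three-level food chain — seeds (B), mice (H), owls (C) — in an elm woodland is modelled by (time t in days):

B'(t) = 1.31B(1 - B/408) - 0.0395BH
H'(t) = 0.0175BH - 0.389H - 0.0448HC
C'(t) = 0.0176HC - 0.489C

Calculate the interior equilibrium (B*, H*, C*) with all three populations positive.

B* ≈ 66.2, H* ≈ 27.8, C* ≈ 17.2

From dC/dt = 0: 0.0176H* = 0.489, so H* = 27.8.
From dB/dt = 0: 1.31(1 - B*/408) = 0.0395·27.8, giving B* = 408·(1 - 0.838) = 66.2.
From dH/dt = 0: 0.0175·66.2 - 0.389 = 0.0448C*, so C* = 0.769/0.0448 = 17.2.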